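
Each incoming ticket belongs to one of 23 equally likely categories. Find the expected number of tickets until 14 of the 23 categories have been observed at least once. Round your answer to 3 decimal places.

20.822

Going from k to k+1 distinct takes a geometric number of tickets with mean 23/(23-k).
Sum over k = 0,...,13: E = 23/23 + 23/22 + 23/21 + ... + 23/11 + 23/10 = 20.8224.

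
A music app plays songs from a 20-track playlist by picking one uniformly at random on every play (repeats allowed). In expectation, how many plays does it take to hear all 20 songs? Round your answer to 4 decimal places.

71.9548

Split into phases: going from k distinct to k+1 distinct takes on average 20/(20-k) plays.
E[T] = 20/20 + 20/19 + 20/18 + ... + 20/2 + 20/1 = 20·H_{20}.
H_{20} = 3.59774, so E[T] = 71.95479.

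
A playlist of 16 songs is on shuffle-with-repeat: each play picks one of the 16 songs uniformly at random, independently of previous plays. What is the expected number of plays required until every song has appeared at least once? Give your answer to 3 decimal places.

The wait to go from k to k+1 distinct songs is geometric with mean 16/(16-k).
E[T] = 16/16 + 16/15 + 16/14 + ... + 16/2 + 16/1 = 16·H_{16}.
H_{16} = 3.3807, so E[T] = 54.0917.

54.092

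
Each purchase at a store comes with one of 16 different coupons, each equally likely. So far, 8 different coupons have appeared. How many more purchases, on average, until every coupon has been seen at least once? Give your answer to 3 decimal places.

From k distinct to k+1 distinct takes on average 16/(16-k) purchases.
Sum over k = 8,...,15: E = 16/8 + 16/7 + 16/6 + ... + 16/2 + 16/1 = 43.4857.

43.486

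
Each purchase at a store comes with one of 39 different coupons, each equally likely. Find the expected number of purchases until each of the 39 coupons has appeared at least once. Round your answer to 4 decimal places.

After k distinct coupons have appeared, the next purchase gives a new one with probability (39-k)/39, so the expected wait for the (k+1)-th is 39/(39-k).
E[T] = 39/39 + 39/38 + 39/37 + ... + 39/2 + 39/1 = 39·H_{39}.
H_{39} = 4.25354, so E[T] = 165.88818.

165.8882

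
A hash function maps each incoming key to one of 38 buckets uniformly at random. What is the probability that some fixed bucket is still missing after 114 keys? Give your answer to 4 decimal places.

0.0478

Each key misses the fixed bucket with probability (38-1)/38 = 37/38, independently.
P(still missing after 114) = (37/38)^114 = 0.04783.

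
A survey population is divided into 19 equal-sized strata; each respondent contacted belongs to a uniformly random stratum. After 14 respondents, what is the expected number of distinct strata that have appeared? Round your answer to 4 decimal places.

10.0871

For each stratum, P(seen in 14 respondents) = 1 - (18/19)^14 = 0.53090.
By linearity of expectation, E[distinct seen] = 19·(1 - (18/19)^14) = 10.08712.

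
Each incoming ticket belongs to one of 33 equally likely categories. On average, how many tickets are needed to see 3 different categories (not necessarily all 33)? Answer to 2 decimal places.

Going from k to k+1 distinct takes a geometric number of tickets with mean 33/(33-k).
Sum over k = 0,...,2: E = 33/33 + 33/32 + 33/31 = 3.096.

3.10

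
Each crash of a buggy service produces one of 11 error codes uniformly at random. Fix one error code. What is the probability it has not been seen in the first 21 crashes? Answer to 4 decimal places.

0.1351

Each crash misses the fixed error code with probability (11-1)/11 = 10/11, independently.
P(still missing after 21) = (10/11)^21 = 0.13513.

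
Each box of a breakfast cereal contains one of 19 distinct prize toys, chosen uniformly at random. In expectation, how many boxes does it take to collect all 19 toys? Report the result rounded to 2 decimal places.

67.41

The wait to go from k to k+1 distinct toys is geometric with mean 19/(19-k).
E[T] = 19/19 + 19/18 + 19/17 + ... + 19/2 + 19/1 = 19·H_{19}.
H_{19} = 3.548, so E[T] = 67.407.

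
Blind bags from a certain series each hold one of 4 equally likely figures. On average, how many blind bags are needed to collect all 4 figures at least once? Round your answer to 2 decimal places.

After k distinct figures have appeared, the next blind bag gives a new one with probability (4-k)/4, so the expected wait for the (k+1)-th is 4/(4-k).
E[T] = 4/4 + 4/3 + 4/2 + 4/1 = 4·H_{4}.
H_{4} = 2.083, so E[T] = 8.333.

8.33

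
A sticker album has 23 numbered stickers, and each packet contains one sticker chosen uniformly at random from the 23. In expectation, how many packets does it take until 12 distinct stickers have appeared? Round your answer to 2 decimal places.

With k distinct stickers already seen, the next new one arrives after an expected 23/(23-k) packets.
Sum over k = 0,...,11: E = 23/23 + 23/22 + 23/21 + ... + 23/13 + 23/12 = 16.432.

16.43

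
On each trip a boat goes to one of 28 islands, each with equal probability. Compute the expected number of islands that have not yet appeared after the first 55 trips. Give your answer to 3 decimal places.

For each island, P(unseen after 55) = (27/28)^55 = 0.1353.
By linearity of expectation, E[unseen] = 28·(27/28)^55 = 3.7886.

3.789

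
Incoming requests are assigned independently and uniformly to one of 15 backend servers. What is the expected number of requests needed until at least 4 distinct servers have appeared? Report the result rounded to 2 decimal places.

4.48

With k distinct servers already seen, the next new one arrives after an expected 15/(15-k) requests.
Sum over k = 0,...,3: E = 15/15 + 15/14 + 15/13 + 15/12 = 4.475.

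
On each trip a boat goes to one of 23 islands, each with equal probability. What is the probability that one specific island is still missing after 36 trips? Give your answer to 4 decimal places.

0.2018

On each trip the fixed island fails to appear with probability 22/23.
P(still missing after 36) = (22/23)^36 = 0.20184.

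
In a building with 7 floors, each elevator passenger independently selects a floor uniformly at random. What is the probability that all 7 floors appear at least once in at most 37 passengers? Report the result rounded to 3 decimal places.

0.977

By inclusion–exclusion over which floors are missing,
P(all seen) = Σ_{j=0}^{7} (-1)^j C(7,j)((7-j)/7)^37
= 1.0000 - 0.0233 + 0.0001 - 0.0000 + 0.0000 - 0.0000 + 0.0000 - 0.0000
= 0.9767.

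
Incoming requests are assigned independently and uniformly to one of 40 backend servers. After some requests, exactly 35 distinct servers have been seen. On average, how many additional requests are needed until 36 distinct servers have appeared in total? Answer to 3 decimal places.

8.000

The wait to go from k to k+1 distinct servers is geometric with mean 40/(40-k).
Only the k = 35 term is needed: E = 40/5 = 8.0000.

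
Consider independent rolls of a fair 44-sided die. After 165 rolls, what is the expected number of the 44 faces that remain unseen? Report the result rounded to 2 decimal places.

For each face, P(unseen after 165) = (43/44)^165 = 0.023.
By linearity of expectation, E[unseen] = 44·(43/44)^165 = 0.991.

0.99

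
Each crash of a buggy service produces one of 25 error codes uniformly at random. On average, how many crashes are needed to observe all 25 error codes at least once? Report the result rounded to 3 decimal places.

The wait to go from k to k+1 distinct error codes is geometric with mean 25/(25-k).
E[T] = 25/25 + 25/24 + 25/23 + ... + 25/2 + 25/1 = 25·H_{25}.
H_{25} = 3.8160, so E[T] = 95.3990.

95.399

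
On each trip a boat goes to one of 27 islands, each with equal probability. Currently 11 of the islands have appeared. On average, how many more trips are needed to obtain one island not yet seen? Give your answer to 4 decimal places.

Each trip yields a new island with probability (27-11)/27 = 16/27, so the wait is geometric with mean 27/16.
E = 27/16 = 1.68750.

1.6875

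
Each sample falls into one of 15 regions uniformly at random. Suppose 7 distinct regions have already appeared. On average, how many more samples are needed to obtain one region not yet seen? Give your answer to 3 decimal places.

1.875

Each sample yields a new region with probability (15-7)/15 = 8/15, so the wait is geometric with mean 15/8.
E = 15/8 = 1.8750.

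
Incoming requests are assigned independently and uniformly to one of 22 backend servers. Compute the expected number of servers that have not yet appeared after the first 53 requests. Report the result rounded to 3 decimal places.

1.869

For each server, P(unseen after 53) = (21/22)^53 = 0.0850.
By linearity of expectation, E[unseen] = 22·(21/22)^53 = 1.8691.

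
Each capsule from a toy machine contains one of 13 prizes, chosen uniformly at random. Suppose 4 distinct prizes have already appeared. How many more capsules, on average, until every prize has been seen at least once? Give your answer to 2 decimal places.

36.78

With k distinct prizes already seen, the next new one takes an expected 13/(13-k) capsules.
Sum over k = 4,...,12: E = 13/9 + 13/8 + 13/7 + ... + 13/2 + 13/1 = 36.777.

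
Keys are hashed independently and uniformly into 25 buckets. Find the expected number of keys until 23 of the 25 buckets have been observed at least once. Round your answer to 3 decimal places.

Going from k to k+1 distinct takes a geometric number of keys with mean 25/(25-k).
Sum over k = 0,...,22: E = 25/25 + 25/24 + 25/23 + ... + 25/4 + 25/3 = 57.8990.

57.899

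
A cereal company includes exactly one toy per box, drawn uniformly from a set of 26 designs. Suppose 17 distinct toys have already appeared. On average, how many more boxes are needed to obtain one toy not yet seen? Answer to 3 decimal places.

The number of boxes until the next new toy is geometric with success probability 9/26, so its mean is 26/9.
E = 26/9 = 2.8889.

2.889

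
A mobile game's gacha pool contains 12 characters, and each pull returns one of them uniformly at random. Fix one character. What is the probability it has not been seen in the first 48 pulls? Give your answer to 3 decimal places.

0.015

On each pull the fixed character fails to appear with probability 11/12.
P(still missing after 48) = (11/12)^48 = 0.0154.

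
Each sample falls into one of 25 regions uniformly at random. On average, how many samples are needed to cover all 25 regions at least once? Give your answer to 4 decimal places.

95.3990

Split into phases: going from k distinct to k+1 distinct takes on average 25/(25-k) samples.
E[T] = 25/25 + 25/24 + 25/23 + ... + 25/2 + 25/1 = 25·H_{25}.
H_{25} = 3.81596, so E[T] = 95.39895.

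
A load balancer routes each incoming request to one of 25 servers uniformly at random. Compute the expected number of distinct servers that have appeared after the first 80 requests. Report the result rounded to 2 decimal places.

24.05

For each server, P(seen in 80 requests) = 1 - (24/25)^80 = 0.962.
By linearity of expectation, E[distinct seen] = 25·(1 - (24/25)^80) = 24.046.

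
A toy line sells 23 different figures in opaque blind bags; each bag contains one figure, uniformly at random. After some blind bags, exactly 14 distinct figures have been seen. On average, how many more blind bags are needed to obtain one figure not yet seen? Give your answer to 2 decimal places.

Each blind bag yields a new figure with probability (23-14)/23 = 9/23, so the wait is geometric with mean 23/9.
E = 23/9 = 2.556.

2.56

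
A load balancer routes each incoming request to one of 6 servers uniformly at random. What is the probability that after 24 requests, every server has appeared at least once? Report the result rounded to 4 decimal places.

Let A_i be the event that server i is missing after 24 requests. By inclusion–exclusion on the A_i,
P(all seen) = Σ_{j=0}^{6} (-1)^j C(6,j)((6-j)/6)^24
= 1.00000 - 0.07547 + 0.00089 - 0.00000 + 0.00000 - 0.00000 + 0.00000
= 0.92542.

0.9254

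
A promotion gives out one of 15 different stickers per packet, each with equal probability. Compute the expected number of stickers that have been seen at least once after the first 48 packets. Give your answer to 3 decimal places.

For each sticker, P(seen in 48 packets) = 1 - (14/15)^48 = 0.9635.
By linearity of expectation, E[distinct seen] = 15·(1 - (14/15)^48) = 14.4532.

14.453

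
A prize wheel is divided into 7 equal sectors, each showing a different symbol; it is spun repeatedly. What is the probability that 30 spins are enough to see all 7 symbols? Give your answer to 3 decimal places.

0.932

By inclusion–exclusion over which symbols are missing,
P(all seen) = Σ_{j=0}^{7} (-1)^j C(7,j)((7-j)/7)^30
= 1.0000 - 0.0687 + 0.0009 - 0.0000 + 0.0000 - 0.0000 + 0.0000 - 0.0000
= 0.9322.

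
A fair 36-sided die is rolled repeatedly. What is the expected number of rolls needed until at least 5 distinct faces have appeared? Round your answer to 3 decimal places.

5.303

With k distinct faces already seen, the next new one arrives after an expected 36/(36-k) rolls.
Sum over k = 0,...,4: E = 36/36 + 36/35 + 36/34 + 36/33 + 36/32 = 5.3033.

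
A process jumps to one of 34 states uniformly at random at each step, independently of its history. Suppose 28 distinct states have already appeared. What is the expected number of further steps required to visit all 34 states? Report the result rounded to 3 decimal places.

The wait to go from k to k+1 distinct states is geometric with mean 34/(34-k).
Sum over k = 28,...,33: E = 34/6 + 34/5 + 34/4 + 34/3 + 34/2 + 34/1 = 83.3000.

83.300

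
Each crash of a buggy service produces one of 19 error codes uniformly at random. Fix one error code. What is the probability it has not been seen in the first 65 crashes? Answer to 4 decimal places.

0.0298

On each crash the fixed error code fails to appear with probability 18/19.
P(still missing after 65) = (18/19)^65 = 0.02977.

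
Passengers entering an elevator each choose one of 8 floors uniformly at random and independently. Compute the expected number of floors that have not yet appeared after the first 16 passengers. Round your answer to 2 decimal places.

0.94

For each floor, P(unseen after 16) = (7/8)^16 = 0.118.
By linearity of expectation, E[unseen] = 8·(7/8)^16 = 0.945.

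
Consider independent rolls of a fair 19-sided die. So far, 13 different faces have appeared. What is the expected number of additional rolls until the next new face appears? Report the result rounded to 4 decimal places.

The number of rolls until the next new face is geometric with success probability 6/19, so its mean is 19/6.
E = 19/6 = 3.16667.

3.1667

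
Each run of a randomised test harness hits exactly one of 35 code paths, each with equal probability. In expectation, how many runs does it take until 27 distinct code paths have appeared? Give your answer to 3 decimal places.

Going from k to k+1 distinct takes a geometric number of runs with mean 35/(35-k).
Sum over k = 0,...,26: E = 35/35 + 35/34 + 35/33 + ... + 35/10 + 35/9 = 50.0123.

50.012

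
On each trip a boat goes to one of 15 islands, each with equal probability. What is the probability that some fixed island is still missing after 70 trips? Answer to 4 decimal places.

On each trip the fixed island fails to appear with probability 14/15.
P(still missing after 70) = (14/15)^70 = 0.00799.

0.0080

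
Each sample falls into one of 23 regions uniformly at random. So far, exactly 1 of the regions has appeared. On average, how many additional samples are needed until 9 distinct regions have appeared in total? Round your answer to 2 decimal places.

10.10

With k distinct regions already seen, the next new one takes an expected 23/(23-k) samples.
Sum over k = 1,...,8: E = 23/22 + 23/21 + 23/20 + ... + 23/16 + 23/15 = 10.103.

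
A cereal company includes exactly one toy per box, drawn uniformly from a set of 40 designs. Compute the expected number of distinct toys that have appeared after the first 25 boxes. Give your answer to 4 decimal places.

18.7590

For each toy, P(seen in 25 boxes) = 1 - (39/40)^25 = 0.46897.
By linearity of expectation, E[distinct seen] = 40·(1 - (39/40)^25) = 18.75898.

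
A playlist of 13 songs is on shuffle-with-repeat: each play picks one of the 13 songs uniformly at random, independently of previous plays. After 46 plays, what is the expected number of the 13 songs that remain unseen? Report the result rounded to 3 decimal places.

0.327

For each song, P(unseen after 46) = (12/13)^46 = 0.0252.
By linearity of expectation, E[unseen] = 13·(12/13)^46 = 0.3273.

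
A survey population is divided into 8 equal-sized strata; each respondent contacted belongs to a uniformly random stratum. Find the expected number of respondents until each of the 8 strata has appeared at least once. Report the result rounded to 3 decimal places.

21.743

The wait to go from k to k+1 distinct strata is geometric with mean 8/(8-k).
E[T] = 8/8 + 8/7 + 8/6 + ... + 8/2 + 8/1 = 8·H_{8}.
H_{8} = 2.7179, so E[T] = 21.7429.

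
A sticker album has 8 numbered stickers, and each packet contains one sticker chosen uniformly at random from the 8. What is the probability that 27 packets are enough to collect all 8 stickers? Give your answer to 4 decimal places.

Let A_i be the event that sticker i is missing after 27 packets. By inclusion–exclusion on the A_i,
P(all seen) = Σ_{j=0}^{8} (-1)^j C(8,j)((8-j)/8)^27
= 1.00000 - 0.21742 + 0.01185 - 0.00017 + 0.00000 - 0.00000 + 0.00000 - 0.00000 + 0.00000
= 0.79426.

0.7943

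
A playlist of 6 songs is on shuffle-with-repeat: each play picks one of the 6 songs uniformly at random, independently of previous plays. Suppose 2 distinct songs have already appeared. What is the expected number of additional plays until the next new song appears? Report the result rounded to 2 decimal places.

The number of plays until the next new song is geometric with success probability 4/6, so its mean is 6/4.
E = 6/4 = 1.500.

1.50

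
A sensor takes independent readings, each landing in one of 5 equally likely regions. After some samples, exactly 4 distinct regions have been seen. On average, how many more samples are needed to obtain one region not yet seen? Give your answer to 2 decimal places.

Each sample yields a new region with probability (5-4)/5 = 1/5, so the wait is geometric with mean 5/1.
E = 5/1 = 5.000.

5.00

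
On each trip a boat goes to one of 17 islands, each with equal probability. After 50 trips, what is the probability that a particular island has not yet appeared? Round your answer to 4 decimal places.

Each trip misses the fixed island with probability (17-1)/17 = 16/17, independently.
P(still missing after 50) = (16/17)^50 = 0.04826.

0.0483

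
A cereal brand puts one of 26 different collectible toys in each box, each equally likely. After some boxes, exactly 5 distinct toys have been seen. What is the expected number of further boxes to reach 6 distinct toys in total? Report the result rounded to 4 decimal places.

1.2381

The wait to go from k to k+1 distinct toys is geometric with mean 26/(26-k).
Only the k = 5 term is needed: E = 26/21 = 1.23810.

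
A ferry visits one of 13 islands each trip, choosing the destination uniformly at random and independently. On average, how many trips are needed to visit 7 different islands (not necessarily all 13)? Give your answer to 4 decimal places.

Going from k to k+1 distinct takes a geometric number of trips with mean 13/(13-k).
Sum over k = 0,...,6: E = 13/13 + 13/12 + 13/11 + ... + 13/8 + 13/7 = 9.49174.

9.4917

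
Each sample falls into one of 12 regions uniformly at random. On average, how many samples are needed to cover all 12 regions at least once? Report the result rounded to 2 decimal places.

After k distinct regions have appeared, the next sample gives a new one with probability (12-k)/12, so the expected wait for the (k+1)-th is 12/(12-k).
E[T] = 12/12 + 12/11 + 12/10 + ... + 12/2 + 12/1 = 12·H_{12}.
H_{12} = 3.103, so E[T] = 37.239.

37.24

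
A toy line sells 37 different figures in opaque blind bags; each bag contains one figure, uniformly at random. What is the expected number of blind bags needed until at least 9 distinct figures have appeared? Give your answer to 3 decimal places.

10.153

Going from k to k+1 distinct takes a geometric number of blind bags with mean 37/(37-k).
Sum over k = 0,...,8: E = 37/37 + 37/36 + 37/35 + ... + 37/30 + 37/29 = 10.1534.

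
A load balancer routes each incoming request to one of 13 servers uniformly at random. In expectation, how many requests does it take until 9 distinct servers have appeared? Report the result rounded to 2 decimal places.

14.26

Going from k to k+1 distinct takes a geometric number of requests with mean 13/(13-k).
Sum over k = 0,...,8: E = 13/13 + 13/12 + 13/11 + ... + 13/6 + 13/5 = 14.258.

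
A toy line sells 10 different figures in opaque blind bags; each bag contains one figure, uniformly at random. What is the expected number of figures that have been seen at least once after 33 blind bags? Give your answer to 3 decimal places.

For each figure, P(seen in 33 blind bags) = 1 - (9/10)^33 = 0.9691.
By linearity of expectation, E[distinct seen] = 10·(1 - (9/10)^33) = 9.6910.

9.691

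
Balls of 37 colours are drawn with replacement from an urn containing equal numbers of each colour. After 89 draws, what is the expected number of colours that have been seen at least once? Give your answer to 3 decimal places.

33.770

For each colour, P(seen in 89 draws) = 1 - (36/37)^89 = 0.9127.
By linearity of expectation, E[distinct seen] = 37·(1 - (36/37)^89) = 33.7702.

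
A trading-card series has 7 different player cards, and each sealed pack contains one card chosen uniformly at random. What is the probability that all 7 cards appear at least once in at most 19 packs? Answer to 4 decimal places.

By inclusion–exclusion over which cards are missing,
P(all seen) = Σ_{j=0}^{7} (-1)^j C(7,j)((7-j)/7)^19
= 1.00000 - 0.37420 + 0.03514 - 0.00084 + 0.00000 - 0.00000 + 0.00000 - 0.00000
= 0.66009.

0.6601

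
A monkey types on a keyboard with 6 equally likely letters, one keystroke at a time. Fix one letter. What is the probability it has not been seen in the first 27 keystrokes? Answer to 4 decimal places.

0.0073

On each keystroke the fixed letter fails to appear with probability 5/6.
P(still missing after 27) = (5/6)^27 = 0.00728.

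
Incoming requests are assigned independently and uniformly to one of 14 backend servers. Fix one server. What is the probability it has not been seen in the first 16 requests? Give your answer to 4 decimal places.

On each request the fixed server fails to appear with probability 13/14.
P(still missing after 16) = (13/14)^16 = 0.30552.

0.3055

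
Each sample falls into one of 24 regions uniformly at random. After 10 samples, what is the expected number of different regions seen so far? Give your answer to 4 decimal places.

8.3189

For each region, P(seen in 10 samples) = 1 - (23/24)^10 = 0.34662.
By linearity of expectation, E[distinct seen] = 24·(1 - (23/24)^10) = 8.31888.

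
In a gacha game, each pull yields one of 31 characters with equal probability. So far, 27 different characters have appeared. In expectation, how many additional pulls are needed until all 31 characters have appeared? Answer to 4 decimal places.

From k distinct to k+1 distinct takes on average 31/(31-k) pulls.
Sum over k = 27,...,30: E = 31/4 + 31/3 + 31/2 + 31/1 = 64.58333.

64.5833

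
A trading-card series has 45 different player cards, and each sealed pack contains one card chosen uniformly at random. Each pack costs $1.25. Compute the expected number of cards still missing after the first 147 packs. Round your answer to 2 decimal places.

1.65

For each card, P(unseen after 147) = (44/45)^147 = 0.037.
By linearity of expectation, E[unseen] = 45·(44/45)^147 = 1.654.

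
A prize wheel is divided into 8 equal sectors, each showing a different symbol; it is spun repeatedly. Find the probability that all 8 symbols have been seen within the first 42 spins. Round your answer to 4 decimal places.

Let A_i be the event that symbol i is missing after 42 spins. By inclusion–exclusion on the A_i,
P(all seen) = Σ_{j=0}^{8} (-1)^j C(8,j)((8-j)/8)^42
= 1.00000 - 0.02934 + 0.00016 - 0.00000 + 0.00000 - 0.00000 + 0.00000 - 0.00000 + 0.00000
= 0.97082.

0.9708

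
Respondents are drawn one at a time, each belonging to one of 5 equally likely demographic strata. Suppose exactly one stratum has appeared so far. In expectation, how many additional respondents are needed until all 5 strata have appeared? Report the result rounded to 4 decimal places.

The wait to go from k to k+1 distinct strata is geometric with mean 5/(5-k).
Sum over k = 1,...,4: E = 5/4 + 5/3 + 5/2 + 5/1 = 10.41667.

10.4167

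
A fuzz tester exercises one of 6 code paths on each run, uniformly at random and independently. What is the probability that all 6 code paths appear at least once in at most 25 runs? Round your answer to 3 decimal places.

0.938

By inclusion–exclusion over which code paths are missing,
P(all seen) = Σ_{j=0}^{6} (-1)^j C(6,j)((6-j)/6)^25
= 1.0000 - 0.0629 + 0.0006 - 0.0000 + 0.0000 - 0.0000 + 0.0000
= 0.9377.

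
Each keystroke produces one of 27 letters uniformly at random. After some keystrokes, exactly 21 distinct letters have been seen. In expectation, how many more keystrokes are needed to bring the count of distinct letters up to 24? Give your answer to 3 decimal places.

16.650

From k distinct to k+1 distinct takes on average 27/(27-k) keystrokes.
Sum over k = 21,...,23: E = 27/6 + 27/5 + 27/4 = 16.6500.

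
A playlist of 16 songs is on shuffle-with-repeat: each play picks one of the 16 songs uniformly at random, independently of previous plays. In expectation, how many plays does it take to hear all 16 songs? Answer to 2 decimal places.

54.09

Split into phases: going from k distinct to k+1 distinct takes on average 16/(16-k) plays.
E[T] = 16/16 + 16/15 + 16/14 + ... + 16/2 + 16/1 = 16·H_{16}.
H_{16} = 3.381, so E[T] = 54.092.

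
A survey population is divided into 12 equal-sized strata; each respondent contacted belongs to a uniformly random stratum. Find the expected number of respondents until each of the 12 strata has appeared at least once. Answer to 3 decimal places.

37.239

After k distinct strata have appeared, the next respondent gives a new one with probability (12-k)/12, so the expected wait for the (k+1)-th is 12/(12-k).
E[T] = 12/12 + 12/11 + 12/10 + ... + 12/2 + 12/1 = 12·H_{12}.
H_{12} = 3.1032, so E[T] = 37.2385.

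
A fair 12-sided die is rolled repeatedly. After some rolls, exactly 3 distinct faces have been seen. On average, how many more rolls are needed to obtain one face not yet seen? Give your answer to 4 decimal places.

Each roll yields a new face with probability (12-3)/12 = 9/12, so the wait is geometric with mean 12/9.
E = 12/9 = 1.33333.

1.3333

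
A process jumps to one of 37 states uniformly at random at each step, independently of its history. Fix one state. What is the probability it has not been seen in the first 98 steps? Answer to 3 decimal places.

On each step the fixed state fails to appear with probability 36/37.
P(still missing after 98) = (36/37)^98 = 0.0682.

0.068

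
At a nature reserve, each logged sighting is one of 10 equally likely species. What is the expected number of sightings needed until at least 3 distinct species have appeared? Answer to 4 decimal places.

3.3611

Going from k to k+1 distinct takes a geometric number of sightings with mean 10/(10-k).
Sum over k = 0,...,2: E = 10/10 + 10/9 + 10/8 = 3.36111.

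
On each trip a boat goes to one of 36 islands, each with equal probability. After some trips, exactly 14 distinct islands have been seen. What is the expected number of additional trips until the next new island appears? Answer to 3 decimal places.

The number of trips until the next new island is geometric with success probability 22/36, so its mean is 36/22.
E = 36/22 = 1.6364.

1.636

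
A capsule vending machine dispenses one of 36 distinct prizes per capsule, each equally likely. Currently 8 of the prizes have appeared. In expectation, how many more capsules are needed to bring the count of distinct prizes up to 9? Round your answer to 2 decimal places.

1.29

With k distinct prizes already seen, the next new one takes an expected 36/(36-k) capsules.
Only the k = 8 term is needed: E = 36/28 = 1.286.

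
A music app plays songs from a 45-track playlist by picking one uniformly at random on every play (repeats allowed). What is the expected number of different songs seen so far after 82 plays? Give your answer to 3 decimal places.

For each song, P(seen in 82 plays) = 1 - (44/45)^82 = 0.8416.
By linearity of expectation, E[distinct seen] = 45·(1 - (44/45)^82) = 37.8730.

37.873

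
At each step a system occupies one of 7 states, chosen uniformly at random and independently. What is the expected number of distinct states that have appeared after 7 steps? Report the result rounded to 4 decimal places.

4.6206

For each state, P(seen in 7 steps) = 1 - (6/7)^7 = 0.66008.
By linearity of expectation, E[distinct seen] = 7·(1 - (6/7)^7) = 4.62058.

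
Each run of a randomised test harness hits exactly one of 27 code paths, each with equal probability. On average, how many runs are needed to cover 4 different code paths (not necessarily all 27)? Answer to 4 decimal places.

4.2435

With k distinct code paths already seen, the next new one arrives after an expected 27/(27-k) runs.
Sum over k = 0,...,3: E = 27/27 + 27/26 + 27/25 + 27/24 = 4.24346.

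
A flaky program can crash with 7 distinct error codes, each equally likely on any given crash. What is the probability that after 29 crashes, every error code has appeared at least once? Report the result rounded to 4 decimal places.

Let A_i be the event that error code i is missing after 29 crashes. By inclusion–exclusion on the A_i,
P(all seen) = Σ_{j=0}^{7} (-1)^j C(7,j)((7-j)/7)^29
= 1.00000 - 0.08010 + 0.00121 - 0.00000 + 0.00000 - 0.00000 + 0.00000 - 0.00000
= 0.92111.

0.9211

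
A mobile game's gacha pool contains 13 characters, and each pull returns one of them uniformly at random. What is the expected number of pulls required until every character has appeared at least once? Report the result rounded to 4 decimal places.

Split into phases: going from k distinct to k+1 distinct takes on average 13/(13-k) pulls.
E[T] = 13/13 + 13/12 + 13/11 + ... + 13/2 + 13/1 = 13·H_{13}.
H_{13} = 3.18013, so E[T] = 41.34174.

41.3417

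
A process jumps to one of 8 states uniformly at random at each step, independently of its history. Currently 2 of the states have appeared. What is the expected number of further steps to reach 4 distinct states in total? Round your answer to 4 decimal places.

The wait to go from k to k+1 distinct states is geometric with mean 8/(8-k).
Sum over k = 2,...,3: E = 8/6 + 8/5 = 2.93333.

2.9333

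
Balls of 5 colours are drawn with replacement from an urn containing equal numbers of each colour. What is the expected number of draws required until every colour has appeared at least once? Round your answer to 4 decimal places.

11.4167

After k distinct colours have appeared, the next draw gives a new one with probability (5-k)/5, so the expected wait for the (k+1)-th is 5/(5-k).
E[T] = 5/5 + 5/4 + 5/3 + 5/2 + 5/1 = 5·H_{5}.
H_{5} = 2.28333, so E[T] = 11.41667.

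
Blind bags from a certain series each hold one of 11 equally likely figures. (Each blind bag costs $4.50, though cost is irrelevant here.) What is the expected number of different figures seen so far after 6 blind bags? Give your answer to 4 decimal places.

For each figure, P(seen in 6 blind bags) = 1 - (10/11)^6 = 0.43553.
By linearity of expectation, E[distinct seen] = 11·(1 - (10/11)^6) = 4.79079.

4.7908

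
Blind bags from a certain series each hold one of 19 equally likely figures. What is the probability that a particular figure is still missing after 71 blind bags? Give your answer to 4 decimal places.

On each blind bag the fixed figure fails to appear with probability 18/19.
P(still missing after 71) = (18/19)^71 = 0.02152.

0.0215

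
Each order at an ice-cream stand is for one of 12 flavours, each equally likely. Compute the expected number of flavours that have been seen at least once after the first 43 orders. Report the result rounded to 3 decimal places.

11.715

For each flavour, P(seen in 43 orders) = 1 - (11/12)^43 = 0.9763.
By linearity of expectation, E[distinct seen] = 12·(1 - (11/12)^43) = 11.7154.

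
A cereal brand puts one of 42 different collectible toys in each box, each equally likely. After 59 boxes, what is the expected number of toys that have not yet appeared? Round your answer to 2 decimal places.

For each toy, P(unseen after 59) = (41/42)^59 = 0.241.
By linearity of expectation, E[unseen] = 42·(41/42)^59 = 10.134.

10.13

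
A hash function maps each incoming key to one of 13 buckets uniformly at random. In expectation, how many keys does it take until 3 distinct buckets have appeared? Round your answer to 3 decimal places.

Going from k to k+1 distinct takes a geometric number of keys with mean 13/(13-k).
Sum over k = 0,...,2: E = 13/13 + 13/12 + 13/11 = 3.2652.

3.265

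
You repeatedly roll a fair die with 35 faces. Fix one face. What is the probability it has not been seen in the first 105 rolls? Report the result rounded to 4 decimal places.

Each roll misses the fixed face with probability (35-1)/35 = 34/35, independently.
P(still missing after 105) = (34/35)^105 = 0.04766.

0.0477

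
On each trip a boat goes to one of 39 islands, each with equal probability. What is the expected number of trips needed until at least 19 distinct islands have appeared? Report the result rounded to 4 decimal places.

25.5763

Going from k to k+1 distinct takes a geometric number of trips with mean 39/(39-k).
Sum over k = 0,...,18: E = 39/39 + 39/38 + 39/37 + ... + 39/22 + 39/21 = 25.57633.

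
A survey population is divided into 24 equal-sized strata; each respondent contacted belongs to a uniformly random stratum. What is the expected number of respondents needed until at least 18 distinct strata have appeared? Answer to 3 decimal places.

Going from k to k+1 distinct takes a geometric number of respondents with mean 24/(24-k).
Sum over k = 0,...,17: E = 24/24 + 24/23 + 24/22 + ... + 24/8 + 24/7 = 31.8230.

31.823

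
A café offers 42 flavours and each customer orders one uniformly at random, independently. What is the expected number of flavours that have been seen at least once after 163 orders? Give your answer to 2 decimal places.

For each flavour, P(seen in 163 orders) = 1 - (41/42)^163 = 0.980.
By linearity of expectation, E[distinct seen] = 42·(1 - (41/42)^163) = 41.173.

41.17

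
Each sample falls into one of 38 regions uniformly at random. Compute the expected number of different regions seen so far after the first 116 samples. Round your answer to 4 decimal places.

For each region, P(seen in 116 samples) = 1 - (37/38)^116 = 0.95466.
By linearity of expectation, E[distinct seen] = 38·(1 - (37/38)^116) = 36.27700.

36.2770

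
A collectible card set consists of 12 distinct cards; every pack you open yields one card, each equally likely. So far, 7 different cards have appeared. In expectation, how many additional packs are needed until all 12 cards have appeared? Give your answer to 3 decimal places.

27.400

The wait to go from k to k+1 distinct cards is geometric with mean 12/(12-k).
Sum over k = 7,...,11: E = 12/5 + 12/4 + 12/3 + 12/2 + 12/1 = 27.4000.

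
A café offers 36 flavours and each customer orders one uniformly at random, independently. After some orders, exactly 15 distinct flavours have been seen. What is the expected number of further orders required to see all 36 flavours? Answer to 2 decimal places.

From k distinct to k+1 distinct takes on average 36/(36-k) orders.
Sum over k = 15,...,35: E = 36/21 + 36/20 + 36/19 + ... + 36/2 + 36/1 = 131.233.

131.23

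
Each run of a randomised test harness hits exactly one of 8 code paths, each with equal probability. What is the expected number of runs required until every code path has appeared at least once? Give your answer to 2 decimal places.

21.74

Split into phases: going from k distinct to k+1 distinct takes on average 8/(8-k) runs.
E[T] = 8/8 + 8/7 + 8/6 + ... + 8/2 + 8/1 = 8·H_{8}.
H_{8} = 2.718, so E[T] = 21.743.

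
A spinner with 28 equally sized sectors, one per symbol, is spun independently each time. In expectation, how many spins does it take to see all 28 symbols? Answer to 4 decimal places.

109.9608

Split into phases: going from k distinct to k+1 distinct takes on average 28/(28-k) spins.
E[T] = 28/28 + 28/27 + 28/26 + ... + 28/2 + 28/1 = 28·H_{28}.
H_{28} = 3.92717, so E[T] = 109.96079.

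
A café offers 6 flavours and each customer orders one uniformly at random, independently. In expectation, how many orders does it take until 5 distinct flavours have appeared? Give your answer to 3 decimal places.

8.700

Going from k to k+1 distinct takes a geometric number of orders with mean 6/(6-k).
Sum over k = 0,...,4: E = 6/6 + 6/5 + 6/4 + 6/3 + 6/2 = 8.7000.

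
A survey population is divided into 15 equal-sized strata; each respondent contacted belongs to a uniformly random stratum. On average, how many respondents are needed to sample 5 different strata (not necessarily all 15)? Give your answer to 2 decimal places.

With k distinct strata already seen, the next new one arrives after an expected 15/(15-k) respondents.
Sum over k = 0,...,4: E = 15/15 + 15/14 + 15/13 + 15/12 + 15/11 = 5.839.

5.84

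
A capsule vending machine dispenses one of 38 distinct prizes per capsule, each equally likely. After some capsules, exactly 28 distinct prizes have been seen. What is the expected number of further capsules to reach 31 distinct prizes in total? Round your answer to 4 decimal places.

12.7722

With k distinct prizes already seen, the next new one takes an expected 38/(38-k) capsules.
Sum over k = 28,...,30: E = 38/10 + 38/9 + 38/8 = 12.77222.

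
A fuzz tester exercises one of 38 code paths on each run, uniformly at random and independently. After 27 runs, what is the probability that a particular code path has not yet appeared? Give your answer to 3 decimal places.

0.487

Each run misses the fixed code path with probability (38-1)/38 = 37/38, independently.
P(still missing after 27) = (37/38)^27 = 0.4867.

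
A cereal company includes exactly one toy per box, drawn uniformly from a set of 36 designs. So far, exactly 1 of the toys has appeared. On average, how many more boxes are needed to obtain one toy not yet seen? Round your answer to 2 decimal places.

1.03

Each box yields a new toy with probability (36-1)/36 = 35/36, so the wait is geometric with mean 36/35.
E = 36/35 = 1.029.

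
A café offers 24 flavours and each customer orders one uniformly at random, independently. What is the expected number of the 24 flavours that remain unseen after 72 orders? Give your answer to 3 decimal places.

1.120

For each flavour, P(unseen after 72) = (23/24)^72 = 0.0467.
By linearity of expectation, E[unseen] = 24·(23/24)^72 = 1.1205.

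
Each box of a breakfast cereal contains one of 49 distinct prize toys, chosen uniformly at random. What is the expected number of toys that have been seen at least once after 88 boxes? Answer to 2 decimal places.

41.02

For each toy, P(seen in 88 boxes) = 1 - (48/49)^88 = 0.837.
By linearity of expectation, E[distinct seen] = 49·(1 - (48/49)^88) = 41.017.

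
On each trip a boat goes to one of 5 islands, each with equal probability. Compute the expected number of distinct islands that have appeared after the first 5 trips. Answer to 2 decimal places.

For each island, P(seen in 5 trips) = 1 - (4/5)^5 = 0.672.
By linearity of expectation, E[distinct seen] = 5·(1 - (4/5)^5) = 3.362.

3.36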